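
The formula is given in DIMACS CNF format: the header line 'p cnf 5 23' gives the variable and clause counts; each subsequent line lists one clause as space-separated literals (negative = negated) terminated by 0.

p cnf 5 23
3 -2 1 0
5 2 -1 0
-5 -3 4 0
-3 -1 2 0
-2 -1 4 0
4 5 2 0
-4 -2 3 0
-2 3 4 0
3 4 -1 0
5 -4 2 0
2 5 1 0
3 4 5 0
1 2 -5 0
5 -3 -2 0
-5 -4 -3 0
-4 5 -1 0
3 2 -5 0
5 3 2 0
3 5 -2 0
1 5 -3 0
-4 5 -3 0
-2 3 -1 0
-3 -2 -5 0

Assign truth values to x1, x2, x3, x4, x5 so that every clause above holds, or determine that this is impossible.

UNSATISFIABLE

Branch on x3: set x3 = True.
Branch on x5: set x5 = False.
The clause (¬x2) is unit, so x2 = False.
The clause (¬x1) is unit, so x1 = False.
Now (x1) is unsatisfied and unit — conflict.
Backtrack on x5: now try x5 = True.
The clause (x4) is unit, so x4 = True.
Now (¬x4) is unsatisfied and unit — conflict.
Neither x5 = True nor x5 = False works.
Backtrack on x3: now try x3 = False.
Branch on x2: set x2 = False.
The clause (¬x5) is unit, so x5 = False.
Now (x5) is unsatisfied and unit — conflict.
Backtrack on x2: now try x2 = True.
The clause (x1) is unit, so x1 = True.
Now (¬x1) is unsatisfied and unit — conflict.
Neither x2 = True nor x2 = False works.
Neither x3 = True nor x3 = False works.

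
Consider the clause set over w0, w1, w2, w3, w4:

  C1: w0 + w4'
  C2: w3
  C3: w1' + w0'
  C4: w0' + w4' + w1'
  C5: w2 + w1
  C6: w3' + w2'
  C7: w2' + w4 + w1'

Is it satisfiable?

From the singleton clause (w3), w3 = 1.
From the singleton clause (w2'), w2 = 0.
From the singleton clause (w1), w1 = 1.
From the singleton clause (w0'), w0 = 0.
From the singleton clause (w4'), w4 = 0.
This assignment satisfies each clause.
A satisfying assignment: w0: 0; w1: 1; w2: 0; w3: 1; w4: 0.

Yes, satisfiable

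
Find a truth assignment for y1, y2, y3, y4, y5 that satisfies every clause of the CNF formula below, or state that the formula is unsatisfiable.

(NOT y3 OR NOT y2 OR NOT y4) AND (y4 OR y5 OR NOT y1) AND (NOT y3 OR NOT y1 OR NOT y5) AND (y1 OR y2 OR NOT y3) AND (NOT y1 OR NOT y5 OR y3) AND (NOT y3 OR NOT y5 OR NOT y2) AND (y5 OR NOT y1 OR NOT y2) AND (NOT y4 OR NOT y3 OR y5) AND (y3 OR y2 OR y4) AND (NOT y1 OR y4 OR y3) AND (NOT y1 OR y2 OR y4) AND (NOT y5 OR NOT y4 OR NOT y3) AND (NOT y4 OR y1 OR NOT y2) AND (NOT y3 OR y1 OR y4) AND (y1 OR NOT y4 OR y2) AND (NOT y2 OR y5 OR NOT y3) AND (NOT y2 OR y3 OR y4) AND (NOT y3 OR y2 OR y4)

Case y3 = false:
Case y1 = true:
(NOT y5) alone gives y5 = false.
(y4) alone gives y4 = true.
(NOT y2) alone gives y2 = false.
Every clause now holds.

y1 ↦ true,  y2 ↦ false,  y3 ↦ false,  y4 ↦ true,  y5 ↦ false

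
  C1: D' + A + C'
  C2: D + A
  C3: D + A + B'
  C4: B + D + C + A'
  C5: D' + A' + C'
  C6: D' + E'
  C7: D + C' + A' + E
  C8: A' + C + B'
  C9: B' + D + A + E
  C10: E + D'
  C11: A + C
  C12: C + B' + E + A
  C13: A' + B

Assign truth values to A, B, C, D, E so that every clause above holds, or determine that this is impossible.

Try D = 0.
The clause (A) is unit, so A = 1.
The clause (B) is unit, so B = 1.
The clause (C) is unit, so C = 1.
The clause (E) is unit, so E = 1.
This assignment satisfies each clause.

A=1, B=1, C=1, D=0, E=1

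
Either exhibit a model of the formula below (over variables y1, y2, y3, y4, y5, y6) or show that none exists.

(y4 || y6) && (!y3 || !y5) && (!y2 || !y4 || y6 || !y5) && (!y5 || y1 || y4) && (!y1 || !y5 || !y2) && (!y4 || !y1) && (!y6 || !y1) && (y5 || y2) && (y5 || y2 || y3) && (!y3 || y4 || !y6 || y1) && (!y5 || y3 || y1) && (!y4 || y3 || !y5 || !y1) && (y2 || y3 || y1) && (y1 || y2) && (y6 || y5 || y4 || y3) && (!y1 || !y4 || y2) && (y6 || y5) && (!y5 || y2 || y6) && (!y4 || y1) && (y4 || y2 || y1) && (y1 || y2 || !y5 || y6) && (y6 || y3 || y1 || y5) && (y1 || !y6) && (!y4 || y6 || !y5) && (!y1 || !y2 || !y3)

Branch on y4: set y4 = true.
(!y1) alone gives y1 = false.
Now (y1) is unsatisfied and unit — conflict.
Undo y4 and try y4 = false.
(y6) alone gives y6 = true.
(!y1) alone gives y1 = false.
Now (y1) is unsatisfied and unit — conflict.
Either choice for y4 ends in contradiction.

UNSATISFIABLE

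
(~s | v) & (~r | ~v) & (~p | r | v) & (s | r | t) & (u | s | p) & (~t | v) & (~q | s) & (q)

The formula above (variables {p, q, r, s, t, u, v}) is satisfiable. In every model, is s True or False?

True

Suppose s = 0.
(~q) alone gives q = 0.
That conflicts with the unit clause (q).
So every satisfying assignment has s = True.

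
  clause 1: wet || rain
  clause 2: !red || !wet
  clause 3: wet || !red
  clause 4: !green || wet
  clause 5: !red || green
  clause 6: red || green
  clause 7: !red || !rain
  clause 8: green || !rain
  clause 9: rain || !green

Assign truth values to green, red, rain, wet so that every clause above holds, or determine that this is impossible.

green=true; red=false; rain=true; wet=true

Branch on wet: set wet = true.
The clause (!red) is unit, so red = false.
The clause (green) is unit, so green = true.
The clause (rain) is unit, so rain = true.
Every clause now holds.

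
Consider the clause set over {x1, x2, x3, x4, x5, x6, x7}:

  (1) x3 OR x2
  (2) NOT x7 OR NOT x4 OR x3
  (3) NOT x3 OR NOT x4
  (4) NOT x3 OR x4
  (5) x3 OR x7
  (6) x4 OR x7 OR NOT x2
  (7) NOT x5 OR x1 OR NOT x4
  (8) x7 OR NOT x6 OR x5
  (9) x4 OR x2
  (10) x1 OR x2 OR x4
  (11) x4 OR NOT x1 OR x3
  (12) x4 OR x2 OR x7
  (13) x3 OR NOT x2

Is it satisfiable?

Suppose x3 = true.
(NOT x4) alone gives x4 = false.
But (x4) is also a unit clause — contradiction.
So x3 must be the other value — set x3 = false.
(x2) alone gives x2 = true.
But (NOT x2) is also a unit clause — contradiction.
Neither x3 = true nor x3 = false works.
No assignment satisfies every clause.

Unsatisfiable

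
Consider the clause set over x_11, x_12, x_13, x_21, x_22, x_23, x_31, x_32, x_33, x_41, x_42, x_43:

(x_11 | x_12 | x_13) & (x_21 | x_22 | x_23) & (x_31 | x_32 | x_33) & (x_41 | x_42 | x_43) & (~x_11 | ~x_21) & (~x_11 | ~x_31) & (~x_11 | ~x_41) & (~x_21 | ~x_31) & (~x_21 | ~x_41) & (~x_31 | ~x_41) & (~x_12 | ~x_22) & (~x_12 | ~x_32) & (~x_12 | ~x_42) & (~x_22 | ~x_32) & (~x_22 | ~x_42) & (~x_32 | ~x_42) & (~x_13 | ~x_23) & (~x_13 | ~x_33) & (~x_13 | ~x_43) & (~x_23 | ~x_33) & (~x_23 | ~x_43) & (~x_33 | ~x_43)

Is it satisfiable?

Unsatisfiable

Try x_11 = 0.
Try x_12 = 1.
Unit clause (~x_22) forces x_22 = 0.
Unit clause (~x_32) forces x_32 = 0.
Unit clause (~x_42) forces x_42 = 0.
Try x_21 = 1.
Unit clause (~x_31) forces x_31 = 0.
Unit clause (x_33) forces x_33 = 1.
Unit clause (~x_41) forces x_41 = 0.
Unit clause (x_43) forces x_43 = 1.
Now (~x_43) is unsatisfied and unit — conflict.
So x_21 must be the other value — set x_21 = 0.
Unit clause (x_23) forces x_23 = 1.
Unit clause (~x_13) forces x_13 = 0.
Unit clause (~x_33) forces x_33 = 0.
Unit clause (x_31) forces x_31 = 1.
Unit clause (~x_41) forces x_41 = 0.
Unit clause (x_43) forces x_43 = 1.
Now (~x_43) is unsatisfied and unit — conflict.
Both values of x_21 lead to a conflict.
So x_12 must be the other value — set x_12 = 0.
Unit clause (x_13) forces x_13 = 1.
Unit clause (~x_23) forces x_23 = 0.
Unit clause (~x_33) forces x_33 = 0.
Unit clause (~x_43) forces x_43 = 0.
Try x_21 = 1.
Unit clause (~x_31) forces x_31 = 0.
Unit clause (x_32) forces x_32 = 1.
Unit clause (~x_41) forces x_41 = 0.
Unit clause (x_42) forces x_42 = 1.
Now (~x_42) is unsatisfied and unit — conflict.
So x_21 must be the other value — set x_21 = 0.
Unit clause (x_22) forces x_22 = 1.
Unit clause (~x_32) forces x_32 = 0.
Unit clause (x_31) forces x_31 = 1.
Unit clause (~x_41) forces x_41 = 0.
Unit clause (x_42) forces x_42 = 1.
Now (~x_42) is unsatisfied and unit — conflict.
Both values of x_21 lead to a conflict.
Both values of x_12 lead to a conflict.
So x_11 must be the other value — set x_11 = 1.
Unit clause (~x_21) forces x_21 = 0.
Unit clause (~x_31) forces x_31 = 0.
Unit clause (~x_41) forces x_41 = 0.
Try x_22 = 1.
Unit clause (~x_12) forces x_12 = 0.
Unit clause (~x_32) forces x_32 = 0.
Unit clause (x_33) forces x_33 = 1.
Unit clause (~x_42) forces x_42 = 0.
Unit clause (x_43) forces x_43 = 1.
Now (~x_43) is unsatisfied and unit — conflict.
So x_22 must be the other value — set x_22 = 0.
Unit clause (x_23) forces x_23 = 1.
Unit clause (~x_13) forces x_13 = 0.
Unit clause (~x_33) forces x_33 = 0.
Unit clause (x_32) forces x_32 = 1.
Unit clause (~x_12) forces x_12 = 0.
Unit clause (~x_42) forces x_42 = 0.
Unit clause (x_43) forces x_43 = 1.
Now (~x_43) is unsatisfied and unit — conflict.
Both values of x_22 lead to a conflict.
Both values of x_11 lead to a conflict.
No assignment satisfies every clause.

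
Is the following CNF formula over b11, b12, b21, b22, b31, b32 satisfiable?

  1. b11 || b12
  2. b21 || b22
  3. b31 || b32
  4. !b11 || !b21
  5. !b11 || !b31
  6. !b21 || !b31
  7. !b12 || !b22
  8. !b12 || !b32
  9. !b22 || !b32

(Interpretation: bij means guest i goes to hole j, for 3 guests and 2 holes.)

No

Branch on b11: set b11 = true.
(!b21) alone gives b21 = false.
(b22) alone gives b22 = true.
(!b31) alone gives b31 = false.
(b32) alone gives b32 = true.
But (!b32) is also a unit clause — contradiction.
That branch fails; take b11 = false instead.
(b12) alone gives b12 = true.
(!b22) alone gives b22 = false.
(b21) alone gives b21 = true.
(!b31) alone gives b31 = false.
(b32) alone gives b32 = true.
But (!b32) is also a unit clause — contradiction.
Both values of b11 lead to a conflict.
No assignment satisfies every clause.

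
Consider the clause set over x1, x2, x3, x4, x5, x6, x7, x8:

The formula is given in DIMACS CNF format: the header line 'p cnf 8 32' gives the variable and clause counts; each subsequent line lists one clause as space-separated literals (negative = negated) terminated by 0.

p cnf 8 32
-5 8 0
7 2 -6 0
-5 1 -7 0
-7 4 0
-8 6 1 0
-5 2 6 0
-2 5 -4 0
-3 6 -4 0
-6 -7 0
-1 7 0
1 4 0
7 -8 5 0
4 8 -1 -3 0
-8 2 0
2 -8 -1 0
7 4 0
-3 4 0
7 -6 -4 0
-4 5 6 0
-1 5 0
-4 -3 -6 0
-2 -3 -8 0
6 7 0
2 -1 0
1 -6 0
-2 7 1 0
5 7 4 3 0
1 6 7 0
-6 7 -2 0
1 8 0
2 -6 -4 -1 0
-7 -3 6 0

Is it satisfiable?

Branch on x5: set x5 = True.
(x8) alone gives x8 = True.
(x2) alone gives x2 = True.
(¬x3) alone gives x3 = False.
Branch on x1: set x1 = True.
(x7) alone gives x7 = True.
(x4) alone gives x4 = True.
(¬x6) alone gives x6 = False.
All clauses are satisfied.
A satisfying assignment: x1: True, x2: True, x3: False, x4: True, x5: True, x6: False, x7: True, x8: True.

Yes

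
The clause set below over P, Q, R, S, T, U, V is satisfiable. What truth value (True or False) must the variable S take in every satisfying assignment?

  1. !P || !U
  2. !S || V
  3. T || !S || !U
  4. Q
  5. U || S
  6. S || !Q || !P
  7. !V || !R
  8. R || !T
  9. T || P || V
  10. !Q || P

Suppose S = false.
Unit clause (Q) forces Q = true.
Unit clause (U) forces U = true.
Unit clause (!P) forces P = false.
But (P) is also a unit clause — contradiction.
So every satisfying assignment has S = True.

True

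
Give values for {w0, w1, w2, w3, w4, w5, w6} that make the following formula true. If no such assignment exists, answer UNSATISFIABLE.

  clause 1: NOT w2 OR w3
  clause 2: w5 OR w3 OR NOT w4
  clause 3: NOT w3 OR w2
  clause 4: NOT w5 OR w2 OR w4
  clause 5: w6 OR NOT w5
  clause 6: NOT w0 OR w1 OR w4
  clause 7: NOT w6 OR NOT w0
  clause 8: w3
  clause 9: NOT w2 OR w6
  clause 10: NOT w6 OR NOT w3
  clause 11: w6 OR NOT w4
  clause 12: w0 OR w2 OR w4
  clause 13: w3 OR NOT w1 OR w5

UNSATISFIABLE

From the singleton clause (w3), w3 = true.
From the singleton clause (w2), w2 = true.
From the singleton clause (w6), w6 = true.
That conflicts with the unit clause (NOT w6).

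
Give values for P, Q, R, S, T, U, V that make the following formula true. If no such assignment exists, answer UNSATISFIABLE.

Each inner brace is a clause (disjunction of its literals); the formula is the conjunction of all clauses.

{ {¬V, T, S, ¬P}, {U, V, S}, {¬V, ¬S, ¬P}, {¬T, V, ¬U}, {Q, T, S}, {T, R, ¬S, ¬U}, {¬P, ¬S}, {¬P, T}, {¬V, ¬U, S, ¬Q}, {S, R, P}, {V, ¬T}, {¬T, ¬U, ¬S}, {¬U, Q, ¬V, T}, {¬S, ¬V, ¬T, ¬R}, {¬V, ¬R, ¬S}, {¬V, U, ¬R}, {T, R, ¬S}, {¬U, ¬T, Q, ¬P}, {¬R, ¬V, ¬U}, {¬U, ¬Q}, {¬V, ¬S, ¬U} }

Suppose P = True.
From the singleton clause (¬S), S = False.
From the singleton clause (T), T = True.
From the singleton clause (V), V = True.
Suppose U = False.
From the singleton clause (¬R), R = False.
Every clause is now satisfied; Q is unconstrained.

P ↦ True; Q ↦ True; R ↦ False; S ↦ False; T ↦ True; U ↦ False; V ↦ True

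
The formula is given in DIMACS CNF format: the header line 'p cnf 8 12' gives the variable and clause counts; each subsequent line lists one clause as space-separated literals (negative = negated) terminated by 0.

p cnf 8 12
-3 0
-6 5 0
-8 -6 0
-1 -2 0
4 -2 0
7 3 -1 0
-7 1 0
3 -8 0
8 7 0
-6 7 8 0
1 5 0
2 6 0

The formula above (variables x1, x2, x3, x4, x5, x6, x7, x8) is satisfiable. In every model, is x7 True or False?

Suppose x7 = False.
(¬x3) alone gives x3 = False.
(¬x1) alone gives x1 = False.
(¬x8) alone gives x8 = False.
Now (x8) is unsatisfied and unit — conflict.
So every satisfying assignment has x7 = True.

True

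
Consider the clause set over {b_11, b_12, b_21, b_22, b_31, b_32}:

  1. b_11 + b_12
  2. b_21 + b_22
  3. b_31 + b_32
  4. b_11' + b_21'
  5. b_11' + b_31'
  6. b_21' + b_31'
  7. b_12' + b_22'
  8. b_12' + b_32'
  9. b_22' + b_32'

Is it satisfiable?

Case b_11 = 1:
(b_21') alone gives b_21 = 0.
(b_22) alone gives b_22 = 1.
(b_31') alone gives b_31 = 0.
(b_32) alone gives b_32 = 1.
That conflicts with the unit clause (b_32').
So b_11 must be the other value — set b_11 = 0.
(b_12) alone gives b_12 = 1.
(b_22') alone gives b_22 = 0.
(b_21) alone gives b_21 = 1.
(b_31') alone gives b_31 = 0.
(b_32) alone gives b_32 = 1.
That conflicts with the unit clause (b_32').
Both values of b_11 lead to a conflict.
No assignment satisfies every clause.

No, unsatisfiable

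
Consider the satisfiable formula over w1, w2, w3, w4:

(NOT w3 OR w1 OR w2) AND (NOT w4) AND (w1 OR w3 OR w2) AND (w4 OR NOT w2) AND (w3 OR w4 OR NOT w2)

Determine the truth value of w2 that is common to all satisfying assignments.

Suppose w2 = true.
The clause (NOT w4) is unit, so w4 = false.
Now (w4) is unsatisfied and unit — conflict.
So every satisfying assignment has w2 = False.

False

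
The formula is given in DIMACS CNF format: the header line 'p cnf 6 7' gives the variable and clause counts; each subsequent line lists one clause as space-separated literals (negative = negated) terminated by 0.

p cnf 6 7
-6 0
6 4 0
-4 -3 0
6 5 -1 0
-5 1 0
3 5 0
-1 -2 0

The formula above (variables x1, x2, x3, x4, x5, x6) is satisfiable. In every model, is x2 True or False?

False

Suppose x2 = True.
From the singleton clause (¬x6), x6 = False.
From the singleton clause (x4), x4 = True.
From the singleton clause (¬x3), x3 = False.
From the singleton clause (x5), x5 = True.
From the singleton clause (x1), x1 = True.
Now (¬x1) is unsatisfied and unit — conflict.
So every satisfying assignment has x2 = False.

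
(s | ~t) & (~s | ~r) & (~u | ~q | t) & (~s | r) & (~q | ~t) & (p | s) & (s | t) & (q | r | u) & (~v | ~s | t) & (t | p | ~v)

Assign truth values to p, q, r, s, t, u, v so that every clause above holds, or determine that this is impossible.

Suppose s = 1.
From the singleton clause (~r), r = 0.
That conflicts with the unit clause (r).
So s must be the other value — set s = 0.
From the singleton clause (~t), t = 0.
That conflicts with the unit clause (t).
Both values of s lead to a conflict.

UNSATISFIABLE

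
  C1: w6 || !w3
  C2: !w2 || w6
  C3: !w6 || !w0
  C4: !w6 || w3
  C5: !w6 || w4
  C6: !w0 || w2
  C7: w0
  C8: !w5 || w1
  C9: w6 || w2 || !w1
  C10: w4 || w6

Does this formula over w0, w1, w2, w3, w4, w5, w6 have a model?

No

The clause (w0) is unit, so w0 = true.
The clause (!w6) is unit, so w6 = false.
The clause (!w3) is unit, so w3 = false.
The clause (!w2) is unit, so w2 = false.
Now (w2) is unsatisfied and unit — conflict.
No assignment satisfies every clause.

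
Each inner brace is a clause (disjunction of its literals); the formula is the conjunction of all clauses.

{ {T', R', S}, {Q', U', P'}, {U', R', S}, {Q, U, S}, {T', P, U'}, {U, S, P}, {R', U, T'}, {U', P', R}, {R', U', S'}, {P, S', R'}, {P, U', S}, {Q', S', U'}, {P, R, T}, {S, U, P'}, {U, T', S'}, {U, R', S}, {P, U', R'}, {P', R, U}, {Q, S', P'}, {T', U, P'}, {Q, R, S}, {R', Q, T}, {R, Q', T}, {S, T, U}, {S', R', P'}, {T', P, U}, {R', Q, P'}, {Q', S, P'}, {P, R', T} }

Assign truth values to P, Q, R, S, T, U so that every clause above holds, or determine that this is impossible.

Case T = 0:
Case P = 1:
Case Q = 0:
(S') alone gives S = 0.
(U) alone gives U = 1.
(R') alone gives R = 0.
Now (R) is unsatisfied and unit — conflict.
Backtrack on Q: now try Q = 1.
(U') alone gives U = 0.
(S) alone gives S = 1.
(R) alone gives R = 1.
Now (R') is unsatisfied and unit — conflict.
Neither Q = 1 nor Q = 0 works.
Backtrack on P: now try P = 0.
(R) alone gives R = 1.
Now (R') is unsatisfied and unit — conflict.
Neither P = 1 nor P = 0 works.
Backtrack on T: now try T = 1.
Case R = 0:
Case P = 1:
(U') alone gives U = 0.
Now (U) is unsatisfied and unit — conflict.
Backtrack on P: now try P = 0.
(U') alone gives U = 0.
Now (U) is unsatisfied and unit — conflict.
Neither P = 1 nor P = 0 works.
Backtrack on R: now try R = 1.
(S) alone gives S = 1.
(U) alone gives U = 1.
Now (U') is unsatisfied and unit — conflict.
Neither R = 1 nor R = 0 works.
Neither T = 1 nor T = 0 works.

UNSATISFIABLE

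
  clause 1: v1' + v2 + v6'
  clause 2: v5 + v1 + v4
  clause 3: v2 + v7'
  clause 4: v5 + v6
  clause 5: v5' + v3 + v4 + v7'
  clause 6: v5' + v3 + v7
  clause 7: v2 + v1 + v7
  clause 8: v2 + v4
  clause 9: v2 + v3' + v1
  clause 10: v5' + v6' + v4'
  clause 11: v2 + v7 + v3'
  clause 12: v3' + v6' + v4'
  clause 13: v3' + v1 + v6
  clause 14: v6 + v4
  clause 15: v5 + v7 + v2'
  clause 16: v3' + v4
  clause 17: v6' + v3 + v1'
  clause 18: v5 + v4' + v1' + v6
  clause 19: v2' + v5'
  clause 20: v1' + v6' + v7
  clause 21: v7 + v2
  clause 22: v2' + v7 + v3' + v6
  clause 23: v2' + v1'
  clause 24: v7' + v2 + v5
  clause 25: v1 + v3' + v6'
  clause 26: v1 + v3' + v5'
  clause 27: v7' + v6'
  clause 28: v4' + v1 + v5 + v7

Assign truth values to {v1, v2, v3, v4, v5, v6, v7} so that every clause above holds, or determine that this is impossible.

UNSATISFIABLE

Branch on v2: set v2 = 1.
Unit clause (v5') forces v5 = 0.
Unit clause (v6) forces v6 = 1.
Unit clause (v7) forces v7 = 1.
But (v7') is also a unit clause — contradiction.
Undo v2 and try v2 = 0.
Unit clause (v7') forces v7 = 0.
But (v7) is also a unit clause — contradiction.
Both values of v2 lead to a conflict.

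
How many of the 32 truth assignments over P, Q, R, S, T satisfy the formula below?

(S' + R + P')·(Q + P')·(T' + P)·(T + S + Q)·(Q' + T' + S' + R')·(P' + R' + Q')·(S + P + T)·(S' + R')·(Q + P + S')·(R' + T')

There are 2^5 = 32 truth assignments over (P, Q, R, S, T).
Split on S. With S = 1, the clauses containing S are satisfied and S' drops from the rest; 1 of the 2^4 = 16 assignments to the other variables satisfy what remains.
With S = 0, by the same count on the reduced clause set, 2 assignments work.
(One model: P=F, Q=T, R=F, S=T, T=F.)
Total: 1 + 2 = 3.

3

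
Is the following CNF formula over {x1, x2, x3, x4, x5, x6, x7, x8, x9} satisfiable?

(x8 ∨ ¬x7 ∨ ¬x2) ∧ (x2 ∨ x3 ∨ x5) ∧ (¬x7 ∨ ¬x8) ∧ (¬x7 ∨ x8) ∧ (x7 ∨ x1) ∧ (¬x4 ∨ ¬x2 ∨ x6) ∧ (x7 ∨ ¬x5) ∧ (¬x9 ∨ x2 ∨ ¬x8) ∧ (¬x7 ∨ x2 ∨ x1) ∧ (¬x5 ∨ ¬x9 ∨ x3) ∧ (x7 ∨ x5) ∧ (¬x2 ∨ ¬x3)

Case x7 = False:
The clause (x1) is unit, so x1 = True.
The clause (¬x5) is unit, so x5 = False.
That conflicts with the unit clause (x5).
Backtrack on x7: now try x7 = True.
The clause (¬x8) is unit, so x8 = False.
That conflicts with the unit clause (x8).
Neither x7 = True nor x7 = False works.
No assignment satisfies every clause.

No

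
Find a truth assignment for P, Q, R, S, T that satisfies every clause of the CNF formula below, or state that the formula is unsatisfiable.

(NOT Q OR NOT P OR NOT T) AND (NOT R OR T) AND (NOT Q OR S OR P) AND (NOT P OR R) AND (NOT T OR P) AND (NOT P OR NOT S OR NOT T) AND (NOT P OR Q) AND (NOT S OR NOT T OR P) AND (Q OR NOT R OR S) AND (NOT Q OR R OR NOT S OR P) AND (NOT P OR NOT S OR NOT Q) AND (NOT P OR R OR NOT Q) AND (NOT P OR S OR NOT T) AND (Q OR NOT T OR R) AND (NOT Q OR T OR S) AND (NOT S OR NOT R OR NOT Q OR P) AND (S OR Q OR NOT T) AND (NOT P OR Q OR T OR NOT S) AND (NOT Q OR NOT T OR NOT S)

Case R = false:
From the singleton clause (NOT P), P = false.
From the singleton clause (NOT T), T = false.
Case Q = false:
All clauses hold; S can take either value.

P=false; Q=false; R=false; S=true; T=false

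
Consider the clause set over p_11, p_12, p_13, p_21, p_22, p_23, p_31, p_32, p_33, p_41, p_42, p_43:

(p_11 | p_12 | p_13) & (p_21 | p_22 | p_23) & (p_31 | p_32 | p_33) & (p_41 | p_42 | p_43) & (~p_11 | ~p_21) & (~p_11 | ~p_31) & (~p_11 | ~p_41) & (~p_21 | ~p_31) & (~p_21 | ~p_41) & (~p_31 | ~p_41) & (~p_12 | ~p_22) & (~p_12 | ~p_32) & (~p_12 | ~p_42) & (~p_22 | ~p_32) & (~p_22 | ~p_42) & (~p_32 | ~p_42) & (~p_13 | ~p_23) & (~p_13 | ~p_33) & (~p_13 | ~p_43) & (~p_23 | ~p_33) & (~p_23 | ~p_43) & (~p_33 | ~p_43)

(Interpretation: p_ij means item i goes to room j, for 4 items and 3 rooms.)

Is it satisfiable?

No, unsatisfiable

Suppose p_11 = 0.
Suppose p_12 = 1.
(~p_22) alone gives p_22 = 0.
(~p_32) alone gives p_32 = 0.
(~p_42) alone gives p_42 = 0.
Suppose p_21 = 1.
(~p_31) alone gives p_31 = 0.
(p_33) alone gives p_33 = 1.
(~p_41) alone gives p_41 = 0.
(p_43) alone gives p_43 = 1.
But (~p_43) is also a unit clause — contradiction.
Undo p_21 and try p_21 = 0.
(p_23) alone gives p_23 = 1.
(~p_13) alone gives p_13 = 0.
(~p_33) alone gives p_33 = 0.
(p_31) alone gives p_31 = 1.
(~p_41) alone gives p_41 = 0.
(p_43) alone gives p_43 = 1.
But (~p_43) is also a unit clause — contradiction.
Both values of p_21 lead to a conflict.
Undo p_12 and try p_12 = 0.
(p_13) alone gives p_13 = 1.
(~p_23) alone gives p_23 = 0.
(~p_33) alone gives p_33 = 0.
(~p_43) alone gives p_43 = 0.
Suppose p_21 = 1.
(~p_31) alone gives p_31 = 0.
(p_32) alone gives p_32 = 1.
(~p_41) alone gives p_41 = 0.
(p_42) alone gives p_42 = 1.
But (~p_42) is also a unit clause — contradiction.
Undo p_21 and try p_21 = 0.
(p_22) alone gives p_22 = 1.
(~p_32) alone gives p_32 = 0.
(p_31) alone gives p_31 = 1.
(~p_41) alone gives p_41 = 0.
(p_42) alone gives p_42 = 1.
But (~p_42) is also a unit clause — contradiction.
Both values of p_21 lead to a conflict.
Both values of p_12 lead to a conflict.
Undo p_11 and try p_11 = 1.
(~p_21) alone gives p_21 = 0.
(~p_31) alone gives p_31 = 0.
(~p_41) alone gives p_41 = 0.
Suppose p_22 = 1.
(~p_12) alone gives p_12 = 0.
(~p_32) alone gives p_32 = 0.
(p_33) alone gives p_33 = 1.
(~p_42) alone gives p_42 = 0.
(p_43) alone gives p_43 = 1.
But (~p_43) is also a unit clause — contradiction.
Undo p_22 and try p_22 = 0.
(p_23) alone gives p_23 = 1.
(~p_13) alone gives p_13 = 0.
(~p_33) alone gives p_33 = 0.
(p_32) alone gives p_32 = 1.
(~p_12) alone gives p_12 = 0.
(~p_42) alone gives p_42 = 0.
(p_43) alone gives p_43 = 1.
But (~p_43) is also a unit clause — contradiction.
Both values of p_22 lead to a conflict.
Both values of p_11 lead to a conflict.
No assignment satisfies every clause.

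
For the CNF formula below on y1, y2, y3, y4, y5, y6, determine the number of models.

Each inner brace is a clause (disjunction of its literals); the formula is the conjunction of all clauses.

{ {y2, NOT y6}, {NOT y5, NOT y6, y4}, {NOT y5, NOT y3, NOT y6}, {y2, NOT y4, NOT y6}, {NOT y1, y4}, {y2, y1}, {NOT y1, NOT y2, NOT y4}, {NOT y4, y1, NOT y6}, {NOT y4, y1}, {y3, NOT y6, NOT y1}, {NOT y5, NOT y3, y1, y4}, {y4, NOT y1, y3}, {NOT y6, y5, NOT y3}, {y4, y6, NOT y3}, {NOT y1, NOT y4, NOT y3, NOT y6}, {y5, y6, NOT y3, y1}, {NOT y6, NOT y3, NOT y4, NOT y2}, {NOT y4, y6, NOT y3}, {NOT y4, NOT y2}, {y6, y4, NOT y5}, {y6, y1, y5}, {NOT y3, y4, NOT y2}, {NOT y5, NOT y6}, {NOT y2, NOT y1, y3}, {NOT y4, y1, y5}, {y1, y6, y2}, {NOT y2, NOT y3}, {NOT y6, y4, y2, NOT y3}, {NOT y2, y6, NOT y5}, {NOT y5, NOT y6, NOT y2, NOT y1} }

3

There are 2^6 = 64 truth assignments over (y1, y2, y3, y4, y5, y6).
Split on y4. With y4 = true, the clauses containing y4 are satisfied and NOT y4 drops from the rest; 2 of the 2^5 = 32 assignments to the other variables satisfy what remains.
With y4 = false, by the same count on the reduced clause set, 1 assignment works.
Total: 2 + 1 = 3.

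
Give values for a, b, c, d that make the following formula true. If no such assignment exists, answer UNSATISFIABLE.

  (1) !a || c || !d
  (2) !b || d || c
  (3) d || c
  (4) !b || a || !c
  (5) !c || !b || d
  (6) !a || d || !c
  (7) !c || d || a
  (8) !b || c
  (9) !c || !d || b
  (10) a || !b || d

Suppose d = true.
Suppose a = false.
Suppose b = false.
The clause (!c) is unit, so c = false.
This assignment satisfies each clause.

a=false, b=false, c=false, d=true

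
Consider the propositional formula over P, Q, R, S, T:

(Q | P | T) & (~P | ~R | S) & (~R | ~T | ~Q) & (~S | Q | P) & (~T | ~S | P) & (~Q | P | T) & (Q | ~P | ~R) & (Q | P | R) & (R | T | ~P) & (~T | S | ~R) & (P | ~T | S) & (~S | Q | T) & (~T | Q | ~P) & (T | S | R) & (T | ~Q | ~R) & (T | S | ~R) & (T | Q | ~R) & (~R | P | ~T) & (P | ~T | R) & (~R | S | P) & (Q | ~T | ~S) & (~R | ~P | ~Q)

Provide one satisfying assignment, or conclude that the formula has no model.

P: 1,  Q: 1,  R: 0,  S: 0,  T: 1

Branch on Q: set Q = 1.
Branch on R: set R = 0.
Branch on P: set P = 1.
The clause (T) is unit, so T = 1.
No clause remains; S is free.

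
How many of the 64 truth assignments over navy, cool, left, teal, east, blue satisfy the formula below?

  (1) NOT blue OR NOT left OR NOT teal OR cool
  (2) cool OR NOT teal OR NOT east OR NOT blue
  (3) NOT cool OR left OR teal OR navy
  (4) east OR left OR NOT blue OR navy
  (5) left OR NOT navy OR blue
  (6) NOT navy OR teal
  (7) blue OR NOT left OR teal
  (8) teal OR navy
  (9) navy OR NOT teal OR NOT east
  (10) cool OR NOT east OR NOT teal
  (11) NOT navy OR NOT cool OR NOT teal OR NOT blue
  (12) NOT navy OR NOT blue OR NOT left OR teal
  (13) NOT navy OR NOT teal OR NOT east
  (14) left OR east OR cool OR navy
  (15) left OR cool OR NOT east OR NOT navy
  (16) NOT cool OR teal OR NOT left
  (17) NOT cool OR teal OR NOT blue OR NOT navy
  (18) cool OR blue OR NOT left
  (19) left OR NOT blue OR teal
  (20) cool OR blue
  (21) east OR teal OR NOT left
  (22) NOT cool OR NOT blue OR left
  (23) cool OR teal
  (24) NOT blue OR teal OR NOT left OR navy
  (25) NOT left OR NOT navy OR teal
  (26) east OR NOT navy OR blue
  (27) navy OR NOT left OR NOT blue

3

There are 2^6 = 64 truth assignments over (navy, cool, left, teal, east, blue).
Split on cool. With cool = true, the clauses containing cool are satisfied and NOT cool drops from the rest; 2 of the 2^5 = 32 assignments to the other variables satisfy what remains.
With cool = false, by the same count on the reduced clause set, 1 assignment works.
Total: 2 + 1 = 3.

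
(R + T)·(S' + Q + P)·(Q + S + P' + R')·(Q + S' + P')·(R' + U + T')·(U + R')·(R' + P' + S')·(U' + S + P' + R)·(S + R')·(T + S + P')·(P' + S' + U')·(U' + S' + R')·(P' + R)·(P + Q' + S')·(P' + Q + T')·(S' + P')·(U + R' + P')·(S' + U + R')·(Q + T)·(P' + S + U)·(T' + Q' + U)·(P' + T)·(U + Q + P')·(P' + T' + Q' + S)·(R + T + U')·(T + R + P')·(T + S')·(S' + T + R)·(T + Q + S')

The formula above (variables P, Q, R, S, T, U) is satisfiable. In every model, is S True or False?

Suppose S = 1.
The clause (P') is unit, so P = 0.
The clause (Q) is unit, so Q = 1.
That conflicts with the unit clause (Q').
So every satisfying assignment has S = False.

False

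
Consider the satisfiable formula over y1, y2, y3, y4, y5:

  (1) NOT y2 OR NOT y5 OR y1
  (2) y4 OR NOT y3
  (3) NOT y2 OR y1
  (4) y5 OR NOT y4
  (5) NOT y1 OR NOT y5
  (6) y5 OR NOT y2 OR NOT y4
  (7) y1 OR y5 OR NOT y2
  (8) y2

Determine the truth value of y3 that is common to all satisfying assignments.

Suppose y3 = true.
Unit clause (y4) forces y4 = true.
Unit clause (y5) forces y5 = true.
Unit clause (NOT y1) forces y1 = false.
Unit clause (NOT y2) forces y2 = false.
But (y2) is also a unit clause — contradiction.
So every satisfying assignment has y3 = False.

False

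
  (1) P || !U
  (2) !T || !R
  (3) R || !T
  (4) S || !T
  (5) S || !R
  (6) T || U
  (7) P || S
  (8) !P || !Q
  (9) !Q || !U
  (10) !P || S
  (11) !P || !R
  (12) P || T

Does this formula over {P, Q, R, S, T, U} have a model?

Case P = true:
From the singleton clause (!Q), Q = false.
From the singleton clause (S), S = true.
From the singleton clause (!R), R = false.
From the singleton clause (!T), T = false.
From the singleton clause (U), U = true.
Every clause now holds.
A satisfying assignment: P: true,  Q: false,  R: false,  S: true,  T: false,  U: true.

Yes, satisfiable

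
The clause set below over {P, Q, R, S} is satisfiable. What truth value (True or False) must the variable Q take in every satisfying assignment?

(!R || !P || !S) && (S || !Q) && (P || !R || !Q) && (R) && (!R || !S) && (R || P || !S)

False

Suppose Q = true.
The clause (S) is unit, so S = true.
The clause (R) is unit, so R = true.
Now (!R) is unsatisfied and unit — conflict.
So every satisfying assignment has Q = False.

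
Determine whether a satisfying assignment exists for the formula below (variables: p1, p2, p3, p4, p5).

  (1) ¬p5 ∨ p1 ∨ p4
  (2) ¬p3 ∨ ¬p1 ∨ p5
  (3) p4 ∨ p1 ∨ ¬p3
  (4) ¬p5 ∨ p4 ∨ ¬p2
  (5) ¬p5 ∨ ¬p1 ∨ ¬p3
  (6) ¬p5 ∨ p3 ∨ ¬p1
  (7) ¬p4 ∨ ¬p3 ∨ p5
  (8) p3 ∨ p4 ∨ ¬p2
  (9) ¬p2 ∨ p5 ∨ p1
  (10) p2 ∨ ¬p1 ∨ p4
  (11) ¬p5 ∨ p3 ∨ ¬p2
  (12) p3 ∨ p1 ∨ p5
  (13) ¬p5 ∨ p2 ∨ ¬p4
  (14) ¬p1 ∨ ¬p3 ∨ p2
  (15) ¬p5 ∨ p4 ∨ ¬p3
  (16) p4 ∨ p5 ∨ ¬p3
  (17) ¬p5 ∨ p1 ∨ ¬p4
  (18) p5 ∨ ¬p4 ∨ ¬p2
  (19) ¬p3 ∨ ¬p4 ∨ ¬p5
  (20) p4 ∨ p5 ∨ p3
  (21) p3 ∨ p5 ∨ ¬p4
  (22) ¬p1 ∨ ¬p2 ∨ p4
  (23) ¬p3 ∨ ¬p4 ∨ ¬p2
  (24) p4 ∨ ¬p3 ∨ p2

No

Suppose p5 = False.
Suppose p3 = False.
The clause (p1) is unit, so p1 = True.
The clause (p4) is unit, so p4 = True.
That conflicts with the unit clause (¬p4).
So p3 must be the other value — set p3 = True.
The clause (¬p1) is unit, so p1 = False.
The clause (p4) is unit, so p4 = True.
That conflicts with the unit clause (¬p4).
Both values of p3 lead to a conflict.
So p5 must be the other value — set p5 = True.
Suppose p1 = True.
The clause (¬p3) is unit, so p3 = False.
That conflicts with the unit clause (p3).
So p1 must be the other value — set p1 = False.
The clause (p4) is unit, so p4 = True.
That conflicts with the unit clause (¬p4).
Both values of p1 lead to a conflict.
Both values of p5 lead to a conflict.
No assignment satisfies every clause.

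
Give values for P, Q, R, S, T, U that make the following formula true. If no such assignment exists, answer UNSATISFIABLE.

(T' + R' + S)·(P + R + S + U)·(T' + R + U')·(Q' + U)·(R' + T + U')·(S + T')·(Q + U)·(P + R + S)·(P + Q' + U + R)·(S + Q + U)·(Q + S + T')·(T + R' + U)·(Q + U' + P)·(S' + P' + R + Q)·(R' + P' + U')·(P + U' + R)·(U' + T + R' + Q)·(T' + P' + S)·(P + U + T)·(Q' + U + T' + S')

P ↦ 1; Q ↦ 1; R ↦ 0; S ↦ 1; T ↦ 0; U ↦ 1

Branch on Q: set Q = 1.
From the singleton clause (U), U = 1.
Branch on T: set T = 0.
From the singleton clause (R'), R = 0.
From the singleton clause (P), P = 1.
Every clause is now satisfied; S is unconstrained.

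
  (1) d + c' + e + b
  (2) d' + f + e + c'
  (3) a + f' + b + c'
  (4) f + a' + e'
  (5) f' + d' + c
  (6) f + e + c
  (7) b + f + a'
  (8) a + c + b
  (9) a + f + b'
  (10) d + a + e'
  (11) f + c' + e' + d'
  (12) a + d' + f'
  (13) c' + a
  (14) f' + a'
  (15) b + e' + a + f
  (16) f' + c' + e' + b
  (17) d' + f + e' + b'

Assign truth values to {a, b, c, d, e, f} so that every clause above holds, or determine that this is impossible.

a: 0,  b: 1,  c: 0,  d: 0,  e: 0,  f: 1

Case c = 0:
Case f = 1:
Unit clause (d') forces d = 0.
Unit clause (a') forces a = 0.
Unit clause (b) forces b = 1.
Unit clause (e') forces e = 0.
Every clause now holds.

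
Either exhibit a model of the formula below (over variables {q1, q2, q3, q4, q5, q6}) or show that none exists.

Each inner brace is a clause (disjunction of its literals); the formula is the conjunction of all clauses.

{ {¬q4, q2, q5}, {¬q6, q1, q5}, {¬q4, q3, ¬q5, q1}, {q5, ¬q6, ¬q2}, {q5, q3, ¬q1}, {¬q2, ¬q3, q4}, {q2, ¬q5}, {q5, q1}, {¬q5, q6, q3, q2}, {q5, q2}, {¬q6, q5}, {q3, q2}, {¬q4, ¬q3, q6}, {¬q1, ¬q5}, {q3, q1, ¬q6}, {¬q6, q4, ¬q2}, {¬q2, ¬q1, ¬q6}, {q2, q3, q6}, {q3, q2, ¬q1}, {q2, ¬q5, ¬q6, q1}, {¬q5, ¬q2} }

Case q2 = True:
The clause (¬q5) is unit, so q5 = False.
The clause (¬q6) is unit, so q6 = False.
The clause (q1) is unit, so q1 = True.
The clause (q3) is unit, so q3 = True.
The clause (q4) is unit, so q4 = True.
But (¬q4) is also a unit clause — contradiction.
Undo q2 and try q2 = False.
The clause (¬q5) is unit, so q5 = False.
But (q5) is also a unit clause — contradiction.
Both values of q2 lead to a conflict.

UNSATISFIABLE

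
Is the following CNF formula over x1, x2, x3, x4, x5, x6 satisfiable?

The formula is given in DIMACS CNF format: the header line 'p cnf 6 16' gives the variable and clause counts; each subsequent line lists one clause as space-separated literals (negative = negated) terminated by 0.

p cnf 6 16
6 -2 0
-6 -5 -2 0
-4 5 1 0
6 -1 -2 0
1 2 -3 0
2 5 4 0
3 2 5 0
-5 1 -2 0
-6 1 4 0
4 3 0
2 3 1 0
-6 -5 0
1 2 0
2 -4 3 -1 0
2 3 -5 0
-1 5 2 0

Yes

Suppose x6 = True.
(¬x5) alone gives x5 = False.
Suppose x4 = True.
(x1) alone gives x1 = True.
(x2) alone gives x2 = True.
Every clause is now satisfied; x3 is unconstrained.
A satisfying assignment: x1: True,  x2: True,  x3: True,  x4: True,  x5: False,  x6: True.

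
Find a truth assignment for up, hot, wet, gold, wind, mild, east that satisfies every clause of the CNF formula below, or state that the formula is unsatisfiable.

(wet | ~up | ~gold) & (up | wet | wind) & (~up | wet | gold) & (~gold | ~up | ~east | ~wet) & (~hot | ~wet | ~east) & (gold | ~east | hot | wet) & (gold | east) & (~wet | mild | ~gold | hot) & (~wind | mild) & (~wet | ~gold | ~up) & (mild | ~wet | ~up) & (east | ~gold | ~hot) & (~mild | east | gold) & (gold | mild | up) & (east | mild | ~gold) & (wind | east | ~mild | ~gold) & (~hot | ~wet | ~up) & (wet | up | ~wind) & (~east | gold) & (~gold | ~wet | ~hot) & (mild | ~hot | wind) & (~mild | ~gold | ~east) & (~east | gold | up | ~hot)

Case gold = 1:
Case wet = 1:
From the singleton clause (~up), up = 0.
From the singleton clause (~hot), hot = 0.
From the singleton clause (mild), mild = 1.
From the singleton clause (~east), east = 0.
From the singleton clause (wind), wind = 1.
This assignment satisfies each clause.

up: 0,  hot: 0,  wet: 1,  gold: 1,  wind: 1,  mild: 1,  east: 0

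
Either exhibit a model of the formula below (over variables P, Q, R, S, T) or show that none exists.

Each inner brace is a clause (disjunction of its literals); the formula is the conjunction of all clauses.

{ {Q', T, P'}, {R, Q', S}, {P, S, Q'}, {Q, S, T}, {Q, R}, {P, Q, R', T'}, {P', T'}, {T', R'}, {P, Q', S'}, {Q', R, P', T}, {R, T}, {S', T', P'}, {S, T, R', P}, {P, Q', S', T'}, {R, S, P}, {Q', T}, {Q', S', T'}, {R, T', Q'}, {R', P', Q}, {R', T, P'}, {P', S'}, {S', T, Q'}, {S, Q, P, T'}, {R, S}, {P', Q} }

Suppose Q = 0.
The clause (R) is unit, so R = 1.
The clause (T') is unit, so T = 0.
The clause (S) is unit, so S = 1.
The clause (P') is unit, so P = 0.
Every clause now holds.

P=0,  Q=0,  R=1,  S=1,  T=0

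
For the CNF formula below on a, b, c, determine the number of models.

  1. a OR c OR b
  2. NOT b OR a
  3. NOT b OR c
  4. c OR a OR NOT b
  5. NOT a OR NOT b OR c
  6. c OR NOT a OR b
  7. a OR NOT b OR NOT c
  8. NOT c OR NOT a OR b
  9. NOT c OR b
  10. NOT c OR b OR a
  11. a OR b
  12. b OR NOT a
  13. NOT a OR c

There are 2^3 = 8 truth assignments over (a, b, c).
Split on c. With c = true, the clauses containing c are satisfied and NOT c drops from the rest; 1 of the 2^2 = 4 assignments to the other variables satisfy what remains.
With c = false, by the same count on the reduced clause set, 0 assignments work.
(One model: a=T, b=T, c=T.)
Total: 1 + 0 = 1.

1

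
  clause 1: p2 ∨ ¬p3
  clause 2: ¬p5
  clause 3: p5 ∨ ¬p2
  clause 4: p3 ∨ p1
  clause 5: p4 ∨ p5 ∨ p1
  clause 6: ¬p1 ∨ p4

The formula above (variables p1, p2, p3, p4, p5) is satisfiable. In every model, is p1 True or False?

Suppose p1 = False.
From the singleton clause (¬p5), p5 = False.
From the singleton clause (¬p2), p2 = False.
From the singleton clause (¬p3), p3 = False.
Now (p3) is unsatisfied and unit — conflict.
So every satisfying assignment has p1 = True.

True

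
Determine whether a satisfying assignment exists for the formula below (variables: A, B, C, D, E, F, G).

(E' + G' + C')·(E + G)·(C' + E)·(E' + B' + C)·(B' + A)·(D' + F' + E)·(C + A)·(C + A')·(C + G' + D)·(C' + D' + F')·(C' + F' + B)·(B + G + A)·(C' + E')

Suppose E = 1.
(C') alone gives C = 0.
(B') alone gives B = 0.
(A) alone gives A = 1.
But (A') is also a unit clause — contradiction.
So E must be the other value — set E = 0.
(G) alone gives G = 1.
(C') alone gives C = 0.
(A) alone gives A = 1.
But (A') is also a unit clause — contradiction.
Both values of E lead to a conflict.
No assignment satisfies every clause.

Unsatisfiable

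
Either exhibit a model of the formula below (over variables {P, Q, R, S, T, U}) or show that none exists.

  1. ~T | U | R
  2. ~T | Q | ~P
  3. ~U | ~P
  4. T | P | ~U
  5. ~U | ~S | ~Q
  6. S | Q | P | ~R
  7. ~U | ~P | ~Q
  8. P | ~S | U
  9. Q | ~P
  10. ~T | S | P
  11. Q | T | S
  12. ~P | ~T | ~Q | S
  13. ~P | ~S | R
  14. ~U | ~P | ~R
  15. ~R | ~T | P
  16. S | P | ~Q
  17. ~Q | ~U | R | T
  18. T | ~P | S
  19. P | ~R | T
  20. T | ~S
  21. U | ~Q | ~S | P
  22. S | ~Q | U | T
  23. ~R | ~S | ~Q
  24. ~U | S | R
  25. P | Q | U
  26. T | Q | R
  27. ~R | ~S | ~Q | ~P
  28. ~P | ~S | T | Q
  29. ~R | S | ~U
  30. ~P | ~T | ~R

Branch on U: set U = 1.
Unit clause (~P) forces P = 0.
Unit clause (T) forces T = 1.
Unit clause (S) forces S = 1.
Unit clause (~Q) forces Q = 0.
Unit clause (~R) forces R = 0.
Every clause now holds.

P ↦ 0, Q ↦ 0, R ↦ 0, S ↦ 1, T ↦ 1, U ↦ 1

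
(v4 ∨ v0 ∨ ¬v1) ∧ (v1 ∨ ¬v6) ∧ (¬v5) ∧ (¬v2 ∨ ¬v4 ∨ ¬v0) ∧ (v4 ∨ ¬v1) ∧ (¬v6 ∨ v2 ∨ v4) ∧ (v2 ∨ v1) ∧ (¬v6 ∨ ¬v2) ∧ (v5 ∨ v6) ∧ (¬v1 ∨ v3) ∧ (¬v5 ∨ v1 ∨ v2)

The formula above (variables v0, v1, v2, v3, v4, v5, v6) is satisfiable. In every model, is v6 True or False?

True

Suppose v6 = False.
Unit clause (¬v5) forces v5 = False.
Now (v5) is unsatisfied and unit — conflict.
So every satisfying assignment has v6 = True.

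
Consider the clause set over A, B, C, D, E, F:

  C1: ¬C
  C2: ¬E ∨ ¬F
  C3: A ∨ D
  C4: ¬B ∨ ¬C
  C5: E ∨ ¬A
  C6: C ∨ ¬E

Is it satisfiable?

Yes, satisfiable

Unit clause (¬C) forces C = False.
Unit clause (¬E) forces E = False.
Unit clause (¬A) forces A = False.
Unit clause (D) forces D = True.
No clause remains; B, F are free.
A satisfying assignment: A=False; B=True; C=False; D=True; E=False; F=False.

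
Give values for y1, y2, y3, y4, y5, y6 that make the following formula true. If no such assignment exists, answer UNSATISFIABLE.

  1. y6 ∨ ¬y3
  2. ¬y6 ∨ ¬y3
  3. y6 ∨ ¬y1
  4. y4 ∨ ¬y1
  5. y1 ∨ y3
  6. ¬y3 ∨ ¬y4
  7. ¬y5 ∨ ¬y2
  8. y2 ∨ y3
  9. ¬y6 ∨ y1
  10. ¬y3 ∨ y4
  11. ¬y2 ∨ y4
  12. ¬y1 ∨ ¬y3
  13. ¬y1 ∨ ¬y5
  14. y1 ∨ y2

Case y6 = True:
(¬y3) alone gives y3 = False.
(y1) alone gives y1 = True.
(y4) alone gives y4 = True.
(y2) alone gives y2 = True.
(¬y5) alone gives y5 = False.
This assignment satisfies each clause.

y1: True, y2: True, y3: False, y4: True, y5: False, y6: True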